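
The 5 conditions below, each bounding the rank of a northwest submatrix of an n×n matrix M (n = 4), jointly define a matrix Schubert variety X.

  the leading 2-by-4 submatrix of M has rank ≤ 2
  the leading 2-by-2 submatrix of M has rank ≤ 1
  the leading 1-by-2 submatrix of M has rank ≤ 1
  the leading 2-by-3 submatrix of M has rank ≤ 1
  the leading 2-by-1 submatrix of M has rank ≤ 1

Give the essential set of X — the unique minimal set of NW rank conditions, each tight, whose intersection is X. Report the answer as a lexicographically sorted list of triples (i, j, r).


Rank table r_w(4×4) implied by the 5 constraints:

  R[1]: 1  1  1  1
  R[2]: 1  1  1  2
  R[3]: 1  2  2  3
  R[4]: 1  2  3  4

reading off 1-entries of Δ²R: w = (1, 4, 2, 3).

Rothe diagram D(w) (2 cells), 1 SE-corner (essential condition):

[(2, 3, 1)]


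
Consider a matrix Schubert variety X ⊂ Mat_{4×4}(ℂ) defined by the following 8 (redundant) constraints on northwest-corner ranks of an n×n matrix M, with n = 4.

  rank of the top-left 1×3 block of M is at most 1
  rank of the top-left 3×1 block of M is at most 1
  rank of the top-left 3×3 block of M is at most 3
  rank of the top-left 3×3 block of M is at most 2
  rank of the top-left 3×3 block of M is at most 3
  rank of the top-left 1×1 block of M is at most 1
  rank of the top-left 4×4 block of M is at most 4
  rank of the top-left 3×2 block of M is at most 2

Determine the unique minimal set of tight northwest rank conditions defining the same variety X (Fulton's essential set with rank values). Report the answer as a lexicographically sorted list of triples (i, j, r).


Reconstructing r_w from the 8 given conditions:

  R[1]: 1 1 1 1
  R[2]: 1 2 2 2
  R[3]: 1 2 2 3
  R[4]: 1 2 3 4

so w = (1, 2, 4, 3).

Rothe diagram D(w) (1 cell), 1 SE-corner (essential condition):

[(3, 3, 2)]


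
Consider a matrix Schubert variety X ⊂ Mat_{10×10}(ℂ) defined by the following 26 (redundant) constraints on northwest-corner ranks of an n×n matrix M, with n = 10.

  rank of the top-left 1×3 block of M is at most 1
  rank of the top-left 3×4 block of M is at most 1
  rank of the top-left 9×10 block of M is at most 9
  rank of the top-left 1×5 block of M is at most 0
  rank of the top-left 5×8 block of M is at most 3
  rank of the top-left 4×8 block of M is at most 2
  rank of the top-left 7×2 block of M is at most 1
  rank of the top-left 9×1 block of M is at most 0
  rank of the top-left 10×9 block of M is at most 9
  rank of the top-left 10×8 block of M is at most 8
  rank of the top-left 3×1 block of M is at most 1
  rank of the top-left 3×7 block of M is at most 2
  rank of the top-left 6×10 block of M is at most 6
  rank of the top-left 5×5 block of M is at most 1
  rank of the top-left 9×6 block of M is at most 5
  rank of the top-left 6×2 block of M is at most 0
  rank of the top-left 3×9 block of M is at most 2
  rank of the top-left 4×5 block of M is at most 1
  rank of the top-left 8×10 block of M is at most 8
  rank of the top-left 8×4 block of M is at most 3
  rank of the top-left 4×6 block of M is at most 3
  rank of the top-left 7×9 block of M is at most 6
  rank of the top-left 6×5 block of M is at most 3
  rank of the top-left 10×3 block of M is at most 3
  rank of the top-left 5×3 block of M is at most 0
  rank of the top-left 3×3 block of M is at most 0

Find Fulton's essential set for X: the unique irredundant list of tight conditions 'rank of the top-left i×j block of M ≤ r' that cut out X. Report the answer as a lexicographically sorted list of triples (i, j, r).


The tightest implied rank at each (i,j), from the 26 conditions:

  i=1: 0 | 0 | 0 | 0 | 0 | 1 | 1 | 1 | 1 | 1
  i=2: 0 | 0 | 0 | 1 | 1 | 2 | 2 | 2 | 2 | 2
  i=3: 0 | 0 | 0 | 1 | 1 | 2 | 2 | 2 | 2 | 3
  i=4: 0 | 0 | 0 | 1 | 1 | 2 | 2 | 2 | 3 | 4
  i=5: 0 | 0 | 0 | 1 | 1 | 2 | 3 | 3 | 4 | 5
  i=6: 0 | 0 | 1 | 2 | 2 | 3 | 4 | 4 | 5 | 6
  i=7: 0 | 1 | 2 | 3 | 3 | 4 | 5 | 5 | 6 | 7
  i=8: 0 | 1 | 2 | 3 | 4 | 5 | 6 | 6 | 7 | 8
  i=9: 0 | 1 | 2 | 3 | 4 | 5 | 6 | 7 | 8 | 9
  i=10: 1 | 2 | 3 | 4 | 5 | 6 | 7 | 8 | 9 | 10

giving w = (6, 4, 10, 9, 7, 3, 2, 5, 8, 1) via Δ²R.

Rothe diagram D(w) (30 cells), 7 SE-corners (essential conditions):

[(1, 5, 0), (3, 9, 2), (4, 8, 2), (5, 3, 0), (5, 5, 1), (6, 2, 0), (9, 1, 0)]


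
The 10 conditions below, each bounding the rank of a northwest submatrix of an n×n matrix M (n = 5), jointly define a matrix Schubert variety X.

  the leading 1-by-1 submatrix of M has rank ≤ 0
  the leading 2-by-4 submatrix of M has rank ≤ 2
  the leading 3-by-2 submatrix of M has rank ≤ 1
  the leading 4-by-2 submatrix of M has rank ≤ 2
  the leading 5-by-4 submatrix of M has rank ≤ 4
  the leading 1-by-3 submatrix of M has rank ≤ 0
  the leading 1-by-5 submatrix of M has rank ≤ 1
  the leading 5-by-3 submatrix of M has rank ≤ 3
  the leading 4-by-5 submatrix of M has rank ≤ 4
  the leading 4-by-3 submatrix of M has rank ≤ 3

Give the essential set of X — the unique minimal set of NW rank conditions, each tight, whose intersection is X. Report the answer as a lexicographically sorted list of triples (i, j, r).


The tightest implied rank at each (i,j), from the 10 conditions:

  row 1: 0 0 0 1 1
  row 2: 1 1 1 2 2
  row 3: 1 1 2 3 3
  row 4: 1 2 3 4 4
  row 5: 1 2 3 4 5

second differences of R give the permutation w = (4, 1, 3, 2, 5).

D(w) has 4 cells with 2 SE-corners; essential set:

[(1, 3, 0), (3, 2, 1)]


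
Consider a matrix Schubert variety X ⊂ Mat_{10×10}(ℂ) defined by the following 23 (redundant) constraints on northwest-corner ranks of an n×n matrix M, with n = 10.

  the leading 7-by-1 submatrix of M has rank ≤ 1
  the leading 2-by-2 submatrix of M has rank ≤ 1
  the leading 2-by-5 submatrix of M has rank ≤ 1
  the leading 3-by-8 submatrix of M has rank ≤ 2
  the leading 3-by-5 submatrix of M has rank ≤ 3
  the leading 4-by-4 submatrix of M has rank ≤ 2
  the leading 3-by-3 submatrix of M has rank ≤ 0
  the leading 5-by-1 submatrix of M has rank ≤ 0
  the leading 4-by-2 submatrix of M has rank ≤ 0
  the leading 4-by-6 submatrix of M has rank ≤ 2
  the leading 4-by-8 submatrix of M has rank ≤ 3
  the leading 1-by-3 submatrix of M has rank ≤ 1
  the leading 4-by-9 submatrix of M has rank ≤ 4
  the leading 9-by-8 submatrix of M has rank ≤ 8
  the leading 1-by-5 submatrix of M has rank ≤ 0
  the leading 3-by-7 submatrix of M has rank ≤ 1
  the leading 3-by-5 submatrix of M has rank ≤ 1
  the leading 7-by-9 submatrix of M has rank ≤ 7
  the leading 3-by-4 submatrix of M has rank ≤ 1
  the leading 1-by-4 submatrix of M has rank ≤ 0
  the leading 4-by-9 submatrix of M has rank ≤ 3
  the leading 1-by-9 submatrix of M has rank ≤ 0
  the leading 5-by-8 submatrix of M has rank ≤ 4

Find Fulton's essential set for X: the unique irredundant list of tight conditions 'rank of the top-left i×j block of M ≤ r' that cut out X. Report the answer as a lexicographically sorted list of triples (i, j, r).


Reconstructing r_w from the 23 given conditions:

  0 0 0 0 0 0 0 0 0 1
  0 0 0 1 1 1 1 1 1 2
  0 0 0 1 1 1 1 2 2 3
  0 0 1 2 2 2 2 3 3 4
  0 1 2 3 3 3 3 4 4 5
  1 2 3 4 4 4 4 5 5 6
  1 2 3 4 5 5 5 6 6 7
  1 2 3 4 5 6 6 7 7 8
  1 2 3 4 5 6 7 8 8 9
  1 2 3 4 5 6 7 8 9 10

giving w = (10, 4, 8, 3, 2, 1, 5, 6, 7, 9) via Δ²R.

5 SE-corners of the 21-cell Rothe diagram give Ess(w):

[(1, 9, 0), (3, 3, 0), (3, 7, 1), (4, 2, 0), (5, 1, 0)]


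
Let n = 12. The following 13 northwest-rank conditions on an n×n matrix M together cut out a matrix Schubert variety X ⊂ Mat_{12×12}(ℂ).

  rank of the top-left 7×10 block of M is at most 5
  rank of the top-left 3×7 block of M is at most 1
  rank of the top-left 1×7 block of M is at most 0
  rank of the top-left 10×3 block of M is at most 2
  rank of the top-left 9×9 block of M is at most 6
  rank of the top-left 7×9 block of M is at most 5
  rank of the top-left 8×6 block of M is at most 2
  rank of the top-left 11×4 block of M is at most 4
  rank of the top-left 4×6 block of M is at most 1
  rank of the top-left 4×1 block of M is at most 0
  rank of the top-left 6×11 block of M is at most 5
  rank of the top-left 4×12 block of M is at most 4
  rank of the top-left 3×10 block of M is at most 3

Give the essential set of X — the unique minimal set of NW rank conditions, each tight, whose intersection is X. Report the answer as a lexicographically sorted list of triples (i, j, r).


Computing R[i][j] = min implied NW-rank bound (n=12, 13 conditions):

  R[1]: 0 0 0 0 0 0 0 1 1 1 1 1
  R[2]: 0 1 1 1 1 1 1 2 2 2 2 2
  R[3]: 0 1 1 1 1 1 1 2 3 3 3 3
  R[4]: 0 1 1 1 1 1 2 3 4 4 4 4
  R[5]: 1 2 2 2 2 2 3 4 5 5 5 5
  R[6]: 1 2 2 2 2 2 3 4 5 5 5 6
  R[7]: 1 2 2 2 2 2 3 4 5 5 6 7
  R[8]: 1 2 2 2 2 2 3 4 5 6 7 8
  R[9]: 1 2 2 3 3 3 4 5 6 7 8 9
  R[10]: 1 2 2 3 4 4 5 6 7 8 9 10
  R[11]: 1 2 3 4 5 5 6 7 8 9 10 11
  R[12]: 1 2 3 4 5 6 7 8 9 10 11 12

the unique w with this rank table is (8, 2, 9, 7, 1, 12, 11, 10, 4, 5, 3, 6).

ℓ(w)=36; the 8 essential cells (i,j,r):

[(1, 7, 0), (3, 7, 1), (4, 1, 0), (4, 6, 1), (6, 11, 5), (7, 10, 5), (8, 6, 2), (10, 3, 2)]


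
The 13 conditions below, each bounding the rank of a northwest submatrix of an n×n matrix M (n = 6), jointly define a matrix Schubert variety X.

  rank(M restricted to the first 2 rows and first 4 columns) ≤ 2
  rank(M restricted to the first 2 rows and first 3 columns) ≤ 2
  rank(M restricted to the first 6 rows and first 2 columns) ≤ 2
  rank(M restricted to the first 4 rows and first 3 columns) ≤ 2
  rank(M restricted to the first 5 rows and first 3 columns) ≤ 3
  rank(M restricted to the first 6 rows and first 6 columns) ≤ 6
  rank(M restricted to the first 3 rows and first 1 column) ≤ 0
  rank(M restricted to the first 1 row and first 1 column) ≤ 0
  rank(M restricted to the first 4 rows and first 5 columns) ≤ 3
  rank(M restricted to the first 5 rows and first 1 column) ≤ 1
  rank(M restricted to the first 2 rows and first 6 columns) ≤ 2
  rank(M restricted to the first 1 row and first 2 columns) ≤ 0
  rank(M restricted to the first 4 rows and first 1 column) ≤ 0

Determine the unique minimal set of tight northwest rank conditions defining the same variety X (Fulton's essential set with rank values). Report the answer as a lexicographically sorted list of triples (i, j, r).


Computing R[i][j] = min implied NW-rank bound (n=6, 13 conditions):

  i=1: 0  0  1  1  1  1
  i=2: 0  1  2  2  2  2
  i=3: 0  1  2  3  3  3
  i=4: 0  1  2  3  3  4
  i=5: 1  2  3  4  4  5
  i=6: 1  2  3  4  5  6

second differences of R give the permutation w = (3, 2, 4, 6, 1, 5).

Rothe diagram D(w) (6 cells), 3 SE-corners (essential conditions):

[(1, 2, 0), (4, 1, 0), (4, 5, 3)]


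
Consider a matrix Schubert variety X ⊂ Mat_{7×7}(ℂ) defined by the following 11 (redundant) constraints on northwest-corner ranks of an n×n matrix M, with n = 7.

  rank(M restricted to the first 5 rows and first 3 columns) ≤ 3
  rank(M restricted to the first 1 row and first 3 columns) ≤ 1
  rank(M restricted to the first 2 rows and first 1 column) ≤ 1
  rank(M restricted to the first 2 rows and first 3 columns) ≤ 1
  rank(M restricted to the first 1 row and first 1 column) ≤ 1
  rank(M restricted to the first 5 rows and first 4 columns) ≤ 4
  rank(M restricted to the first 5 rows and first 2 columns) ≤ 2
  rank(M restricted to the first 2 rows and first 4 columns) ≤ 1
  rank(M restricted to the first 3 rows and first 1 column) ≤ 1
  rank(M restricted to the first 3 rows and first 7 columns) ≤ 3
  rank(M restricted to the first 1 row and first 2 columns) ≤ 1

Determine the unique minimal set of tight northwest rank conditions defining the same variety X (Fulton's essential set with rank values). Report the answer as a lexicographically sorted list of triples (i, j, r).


The tightest implied rank at each (i,j), from the 11 conditions:

  row 1: 1, 1, 1, 1, 1, 1, 1
  row 2: 1, 1, 1, 1, 2, 2, 2
  row 3: 1, 2, 2, 2, 3, 3, 3
  row 4: 1, 2, 3, 3, 4, 4, 4
  row 5: 1, 2, 3, 4, 5, 5, 5
  row 6: 1, 2, 3, 4, 5, 6, 6
  row 7: 1, 2, 3, 4, 5, 6, 7

giving w = (1, 5, 2, 3, 4, 6, 7) via Δ²R.

Fulton essential set (1 of the 3 Rothe cells):

[(2, 4, 1)]


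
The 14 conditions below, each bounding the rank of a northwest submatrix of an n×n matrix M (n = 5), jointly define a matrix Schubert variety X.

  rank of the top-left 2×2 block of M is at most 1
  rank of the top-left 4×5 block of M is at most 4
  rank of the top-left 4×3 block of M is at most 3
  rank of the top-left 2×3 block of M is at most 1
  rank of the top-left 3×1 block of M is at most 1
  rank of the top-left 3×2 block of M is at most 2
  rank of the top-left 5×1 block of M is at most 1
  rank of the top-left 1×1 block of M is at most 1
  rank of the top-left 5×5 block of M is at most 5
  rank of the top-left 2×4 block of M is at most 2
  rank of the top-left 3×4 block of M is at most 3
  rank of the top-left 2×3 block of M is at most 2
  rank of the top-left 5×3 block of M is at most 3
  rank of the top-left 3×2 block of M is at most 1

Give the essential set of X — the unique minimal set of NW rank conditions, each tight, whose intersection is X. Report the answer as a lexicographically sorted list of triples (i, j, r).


The tightest implied rank at each (i,j), from the 14 conditions:

  i=1: 1  1  1  1  1
  i=2: 1  1  1  2  2
  i=3: 1  1  2  3  3
  i=4: 1  2  3  4  4
  i=5: 1  2  3  4  5

so w = (1, 4, 3, 2, 5).

Fulton essential set (2 of the 3 Rothe cells):

[(2, 3, 1), (3, 2, 1)]


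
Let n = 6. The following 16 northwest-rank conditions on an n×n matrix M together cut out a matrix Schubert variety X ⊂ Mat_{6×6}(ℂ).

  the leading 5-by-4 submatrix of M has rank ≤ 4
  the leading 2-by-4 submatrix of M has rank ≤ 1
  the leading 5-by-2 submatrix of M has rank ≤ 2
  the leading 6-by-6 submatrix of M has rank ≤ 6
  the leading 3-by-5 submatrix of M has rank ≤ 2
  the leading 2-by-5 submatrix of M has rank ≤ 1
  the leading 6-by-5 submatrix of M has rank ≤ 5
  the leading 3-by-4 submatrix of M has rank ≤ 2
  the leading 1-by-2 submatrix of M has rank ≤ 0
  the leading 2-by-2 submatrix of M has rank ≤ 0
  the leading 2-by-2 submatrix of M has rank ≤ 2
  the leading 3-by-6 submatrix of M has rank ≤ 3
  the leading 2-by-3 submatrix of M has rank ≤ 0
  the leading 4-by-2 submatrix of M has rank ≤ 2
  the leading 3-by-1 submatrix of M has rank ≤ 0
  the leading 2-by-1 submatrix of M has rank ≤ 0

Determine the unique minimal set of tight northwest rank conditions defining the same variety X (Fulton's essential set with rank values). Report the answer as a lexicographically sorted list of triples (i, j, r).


Recovering R(i,j) via the rank-extension bound from the 16 conditions:

  0 | 0 | 0 | 1 | 1 | 1
  0 | 0 | 0 | 1 | 1 | 2
  0 | 1 | 1 | 2 | 2 | 3
  1 | 2 | 2 | 3 | 3 | 4
  1 | 2 | 3 | 4 | 4 | 5
  1 | 2 | 3 | 4 | 5 | 6

the unique w with this rank table is (4, 6, 2, 1, 3, 5).

3 SE-corners of the 8-cell Rothe diagram give Ess(w):

[(2, 3, 0), (2, 5, 1), (3, 1, 0)]


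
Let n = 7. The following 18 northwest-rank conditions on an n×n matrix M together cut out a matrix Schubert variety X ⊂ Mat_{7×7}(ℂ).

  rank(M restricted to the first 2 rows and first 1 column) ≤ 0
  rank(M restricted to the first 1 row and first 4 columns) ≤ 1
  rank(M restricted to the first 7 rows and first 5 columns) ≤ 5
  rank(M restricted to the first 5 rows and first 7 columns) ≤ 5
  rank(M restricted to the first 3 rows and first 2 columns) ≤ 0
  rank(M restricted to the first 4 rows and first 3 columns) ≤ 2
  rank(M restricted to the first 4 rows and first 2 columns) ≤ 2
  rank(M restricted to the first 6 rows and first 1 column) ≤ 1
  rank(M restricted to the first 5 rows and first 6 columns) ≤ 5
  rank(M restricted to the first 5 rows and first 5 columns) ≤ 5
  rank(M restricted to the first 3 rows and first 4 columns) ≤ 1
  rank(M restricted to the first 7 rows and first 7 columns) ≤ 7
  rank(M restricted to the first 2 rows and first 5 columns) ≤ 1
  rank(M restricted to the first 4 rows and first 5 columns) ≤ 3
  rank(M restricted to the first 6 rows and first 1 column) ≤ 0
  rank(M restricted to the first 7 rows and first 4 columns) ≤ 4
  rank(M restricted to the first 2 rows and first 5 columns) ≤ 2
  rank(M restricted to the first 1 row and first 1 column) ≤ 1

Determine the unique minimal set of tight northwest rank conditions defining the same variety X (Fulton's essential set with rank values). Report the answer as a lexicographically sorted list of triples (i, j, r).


Propagating the 18 rank bounds to every northwest block:

  row 1: 0, 0, 1, 1, 1, 1, 1
  row 2: 0, 0, 1, 1, 1, 2, 2
  row 3: 0, 0, 1, 1, 2, 3, 3
  row 4: 0, 1, 2, 2, 3, 4, 4
  row 5: 0, 1, 2, 3, 4, 5, 5
  row 6: 0, 1, 2, 3, 4, 5, 6
  row 7: 1, 2, 3, 4, 5, 6, 7

so w = (3, 6, 5, 2, 4, 7, 1).

D(w) has 12 cells with 4 SE-corners; essential set:

[(2, 5, 1), (3, 2, 0), (3, 4, 1), (6, 1, 0)]


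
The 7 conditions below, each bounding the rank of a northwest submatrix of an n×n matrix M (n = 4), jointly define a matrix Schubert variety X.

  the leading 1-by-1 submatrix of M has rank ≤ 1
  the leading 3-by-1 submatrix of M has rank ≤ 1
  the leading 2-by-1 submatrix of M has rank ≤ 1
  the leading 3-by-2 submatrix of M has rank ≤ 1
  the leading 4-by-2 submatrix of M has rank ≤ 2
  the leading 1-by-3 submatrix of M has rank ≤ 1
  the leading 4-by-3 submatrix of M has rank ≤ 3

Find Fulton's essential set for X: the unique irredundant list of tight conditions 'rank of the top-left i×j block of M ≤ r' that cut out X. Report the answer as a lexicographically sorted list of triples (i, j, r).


The tightest implied rank at each (i,j), from the 7 conditions:

  1 | 1 | 1 | 1
  1 | 1 | 2 | 2
  1 | 1 | 2 | 3
  1 | 2 | 3 | 4

second differences of R give the permutation w = (1, 3, 4, 2).

D(w) has 2 cells with 1 SE-corner; essential set:

[(3, 2, 1)]


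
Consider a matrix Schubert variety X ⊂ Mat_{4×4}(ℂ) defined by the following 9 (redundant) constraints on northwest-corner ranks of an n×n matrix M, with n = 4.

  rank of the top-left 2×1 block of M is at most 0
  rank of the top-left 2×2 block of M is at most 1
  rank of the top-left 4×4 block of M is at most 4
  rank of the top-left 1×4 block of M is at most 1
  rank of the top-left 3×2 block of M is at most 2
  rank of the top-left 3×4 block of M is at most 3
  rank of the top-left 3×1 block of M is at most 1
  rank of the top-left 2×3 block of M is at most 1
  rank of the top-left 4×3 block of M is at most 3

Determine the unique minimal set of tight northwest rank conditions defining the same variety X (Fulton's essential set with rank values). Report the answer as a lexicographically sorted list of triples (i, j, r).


Computing R[i][j] = min implied NW-rank bound (n=4, 9 conditions):

  0  1  1  1
  0  1  1  2
  1  2  2  3
  1  2  3  4

second differences of R give the permutation w = (2, 4, 1, 3).

D(w) has 3 cells with 2 SE-corners; essential set:

[(2, 1, 0), (2, 3, 1)]


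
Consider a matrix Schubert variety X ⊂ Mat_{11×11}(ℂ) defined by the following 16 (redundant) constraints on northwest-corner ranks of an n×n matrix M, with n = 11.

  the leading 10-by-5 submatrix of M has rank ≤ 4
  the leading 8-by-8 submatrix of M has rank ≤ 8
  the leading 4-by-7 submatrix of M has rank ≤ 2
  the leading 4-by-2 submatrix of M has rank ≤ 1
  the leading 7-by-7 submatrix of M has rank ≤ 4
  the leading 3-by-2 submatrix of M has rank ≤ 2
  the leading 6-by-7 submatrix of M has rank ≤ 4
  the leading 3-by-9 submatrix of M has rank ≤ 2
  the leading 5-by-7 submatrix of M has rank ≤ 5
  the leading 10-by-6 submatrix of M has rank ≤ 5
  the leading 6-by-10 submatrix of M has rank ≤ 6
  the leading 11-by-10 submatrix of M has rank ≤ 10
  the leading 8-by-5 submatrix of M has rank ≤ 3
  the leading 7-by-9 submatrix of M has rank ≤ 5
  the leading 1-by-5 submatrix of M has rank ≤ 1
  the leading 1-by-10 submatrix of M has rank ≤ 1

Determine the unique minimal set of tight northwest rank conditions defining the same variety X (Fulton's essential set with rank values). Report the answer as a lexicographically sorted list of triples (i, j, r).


Recovering R(i,j) via the rank-extension bound from the 16 conditions:

  1 1 1 1 1 1 1 1 1 1 1
  1 1 2 2 2 2 2 2 2 2 2
  1 1 2 2 2 2 2 2 2 3 3
  1 1 2 2 2 2 2 3 3 4 4
  1 2 3 3 3 3 3 4 4 5 5
  1 2 3 3 3 4 4 5 5 6 6
  1 2 3 3 3 4 4 5 5 6 7
  1 2 3 3 3 4 5 6 6 7 8
  1 2 3 4 4 5 6 7 7 8 9
  1 2 3 4 4 5 6 7 8 9 10
  1 2 3 4 5 6 7 8 9 10 11

hence w(1..11) = (1, 3, 10, 8, 2, 6, 11, 7, 4, 9, 5).

7 SE-corners of the 22-cell Rothe diagram give Ess(w):

[(3, 9, 2), (4, 2, 1), (4, 7, 2), (7, 7, 4), (7, 9, 5), (8, 5, 3), (10, 5, 4)]


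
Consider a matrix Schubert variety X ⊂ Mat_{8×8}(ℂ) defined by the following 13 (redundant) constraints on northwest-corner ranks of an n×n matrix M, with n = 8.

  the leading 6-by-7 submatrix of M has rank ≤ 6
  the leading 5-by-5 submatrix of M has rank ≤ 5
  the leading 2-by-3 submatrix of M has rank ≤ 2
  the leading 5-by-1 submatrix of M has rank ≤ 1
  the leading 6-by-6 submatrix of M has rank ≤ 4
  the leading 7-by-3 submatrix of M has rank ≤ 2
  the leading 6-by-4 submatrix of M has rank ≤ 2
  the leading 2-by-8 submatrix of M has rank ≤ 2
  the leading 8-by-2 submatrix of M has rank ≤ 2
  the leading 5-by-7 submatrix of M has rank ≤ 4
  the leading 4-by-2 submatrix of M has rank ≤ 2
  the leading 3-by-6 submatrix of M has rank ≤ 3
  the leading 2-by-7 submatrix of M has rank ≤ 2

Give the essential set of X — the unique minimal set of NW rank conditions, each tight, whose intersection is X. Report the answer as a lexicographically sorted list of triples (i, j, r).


Rank table r_w(8×8) implied by the 13 constraints:

  i=1: 1, 1, 1, 1, 1, 1, 1, 1
  i=2: 1, 2, 2, 2, 2, 2, 2, 2
  i=3: 1, 2, 2, 2, 3, 3, 3, 3
  i=4: 1, 2, 2, 2, 3, 4, 4, 4
  i=5: 1, 2, 2, 2, 3, 4, 4, 5
  i=6: 1, 2, 2, 2, 3, 4, 5, 6
  i=7: 1, 2, 2, 3, 4, 5, 6, 7
  i=8: 1, 2, 3, 4, 5, 6, 7, 8

the unique w with this rank table is (1, 2, 5, 6, 8, 7, 4, 3).

ℓ(w)=10; the 3 essential cells (i,j,r):

[(5, 7, 4), (6, 4, 2), (7, 3, 2)]


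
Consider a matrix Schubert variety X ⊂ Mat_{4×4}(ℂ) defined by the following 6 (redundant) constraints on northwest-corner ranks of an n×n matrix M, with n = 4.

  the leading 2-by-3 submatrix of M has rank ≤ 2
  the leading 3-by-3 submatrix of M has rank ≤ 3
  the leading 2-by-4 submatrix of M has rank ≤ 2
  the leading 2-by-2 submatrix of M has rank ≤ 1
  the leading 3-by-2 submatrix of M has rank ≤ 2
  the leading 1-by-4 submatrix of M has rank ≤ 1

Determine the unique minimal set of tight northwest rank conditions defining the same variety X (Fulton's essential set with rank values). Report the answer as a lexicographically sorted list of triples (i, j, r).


Reconstructing r_w from the 6 given conditions:

  R[1]: 1  1  1  1
  R[2]: 1  1  2  2
  R[3]: 1  2  3  3
  R[4]: 1  2  3  4

hence w(1..4) = (1, 3, 2, 4).

|D(w)|=1, |Ess(w)|=1:

[(2, 2, 1)]


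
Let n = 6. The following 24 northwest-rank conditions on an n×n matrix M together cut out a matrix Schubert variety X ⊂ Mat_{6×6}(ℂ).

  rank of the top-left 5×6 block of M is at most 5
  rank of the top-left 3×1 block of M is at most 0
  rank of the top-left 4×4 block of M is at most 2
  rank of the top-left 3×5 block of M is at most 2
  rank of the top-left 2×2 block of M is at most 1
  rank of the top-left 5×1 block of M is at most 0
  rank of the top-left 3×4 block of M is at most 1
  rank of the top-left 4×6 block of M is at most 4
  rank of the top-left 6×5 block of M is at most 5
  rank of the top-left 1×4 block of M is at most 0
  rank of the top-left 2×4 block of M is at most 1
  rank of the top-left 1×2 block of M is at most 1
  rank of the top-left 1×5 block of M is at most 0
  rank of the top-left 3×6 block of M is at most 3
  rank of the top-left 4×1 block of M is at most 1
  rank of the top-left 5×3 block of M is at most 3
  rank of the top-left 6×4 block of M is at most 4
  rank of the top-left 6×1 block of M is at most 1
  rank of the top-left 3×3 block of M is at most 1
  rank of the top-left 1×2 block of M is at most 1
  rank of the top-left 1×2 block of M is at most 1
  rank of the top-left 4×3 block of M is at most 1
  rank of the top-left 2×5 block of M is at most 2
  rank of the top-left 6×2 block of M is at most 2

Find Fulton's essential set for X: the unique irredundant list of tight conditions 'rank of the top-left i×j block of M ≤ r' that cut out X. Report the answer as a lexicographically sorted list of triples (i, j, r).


Propagating the 24 rank bounds to every northwest block:

  R[1]: 0 0 0 0 0 1
  R[2]: 0 1 1 1 1 2
  R[3]: 0 1 1 1 2 3
  R[4]: 0 1 1 2 3 4
  R[5]: 0 1 2 3 4 5
  R[6]: 1 2 3 4 5 6

hence w(1..6) = (6, 2, 5, 4, 3, 1).

|D(w)|=12, |Ess(w)|=4:

[(1, 5, 0), (3, 4, 1), (4, 3, 1), (5, 1, 0)]


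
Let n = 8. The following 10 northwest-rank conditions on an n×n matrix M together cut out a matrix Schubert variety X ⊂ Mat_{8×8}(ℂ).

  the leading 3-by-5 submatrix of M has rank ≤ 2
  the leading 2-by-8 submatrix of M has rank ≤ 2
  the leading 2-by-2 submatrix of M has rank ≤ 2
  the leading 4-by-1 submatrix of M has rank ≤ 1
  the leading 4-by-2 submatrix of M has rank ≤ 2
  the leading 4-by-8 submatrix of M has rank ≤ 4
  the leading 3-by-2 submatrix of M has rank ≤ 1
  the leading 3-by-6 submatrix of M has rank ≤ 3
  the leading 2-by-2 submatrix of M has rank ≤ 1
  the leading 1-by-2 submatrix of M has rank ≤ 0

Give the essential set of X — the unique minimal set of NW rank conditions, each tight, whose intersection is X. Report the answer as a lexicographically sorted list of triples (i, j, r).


Recovering R(i,j) via the rank-extension bound from the 10 conditions:

  0 | 0 | 1 | 1 | 1 | 1 | 1 | 1
  1 | 1 | 2 | 2 | 2 | 2 | 2 | 2
  1 | 1 | 2 | 2 | 2 | 3 | 3 | 3
  1 | 2 | 3 | 3 | 3 | 4 | 4 | 4
  1 | 2 | 3 | 4 | 4 | 5 | 5 | 5
  1 | 2 | 3 | 4 | 5 | 6 | 6 | 6
  1 | 2 | 3 | 4 | 5 | 6 | 7 | 7
  1 | 2 | 3 | 4 | 5 | 6 | 7 | 8

reading off 1-entries of Δ²R: w = (3, 1, 6, 2, 4, 5, 7, 8).

Rothe diagram D(w) (5 cells), 3 SE-corners (essential conditions):

[(1, 2, 0), (3, 2, 1), (3, 5, 2)]


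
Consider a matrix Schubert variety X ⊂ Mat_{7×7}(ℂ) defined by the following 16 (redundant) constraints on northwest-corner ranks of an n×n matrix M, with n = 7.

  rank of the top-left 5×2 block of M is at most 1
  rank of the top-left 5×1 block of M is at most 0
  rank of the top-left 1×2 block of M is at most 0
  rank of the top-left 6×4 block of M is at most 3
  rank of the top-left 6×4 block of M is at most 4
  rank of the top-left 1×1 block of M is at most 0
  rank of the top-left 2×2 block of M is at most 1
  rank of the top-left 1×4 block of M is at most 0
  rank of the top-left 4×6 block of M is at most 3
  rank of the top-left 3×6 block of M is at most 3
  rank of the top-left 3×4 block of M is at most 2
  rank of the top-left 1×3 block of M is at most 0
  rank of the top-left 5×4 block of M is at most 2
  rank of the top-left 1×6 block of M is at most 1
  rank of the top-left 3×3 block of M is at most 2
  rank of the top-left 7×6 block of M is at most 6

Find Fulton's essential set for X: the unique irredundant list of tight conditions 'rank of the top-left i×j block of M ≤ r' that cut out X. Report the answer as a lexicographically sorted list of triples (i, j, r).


Computing R[i][j] = min implied NW-rank bound (n=7, 16 conditions):

  i=1: 0, 0, 0, 0, 1, 1, 1
  i=2: 0, 1, 1, 1, 2, 2, 2
  i=3: 0, 1, 2, 2, 3, 3, 3
  i=4: 0, 1, 2, 2, 3, 3, 4
  i=5: 0, 1, 2, 2, 3, 4, 5
  i=6: 1, 2, 3, 3, 4, 5, 6
  i=7: 1, 2, 3, 4, 5, 6, 7

the unique w with this rank table is (5, 2, 3, 7, 6, 1, 4).

Rothe diagram D(w) (11 cells), 4 SE-corners (essential conditions):

[(1, 4, 0), (4, 6, 3), (5, 1, 0), (5, 4, 2)]


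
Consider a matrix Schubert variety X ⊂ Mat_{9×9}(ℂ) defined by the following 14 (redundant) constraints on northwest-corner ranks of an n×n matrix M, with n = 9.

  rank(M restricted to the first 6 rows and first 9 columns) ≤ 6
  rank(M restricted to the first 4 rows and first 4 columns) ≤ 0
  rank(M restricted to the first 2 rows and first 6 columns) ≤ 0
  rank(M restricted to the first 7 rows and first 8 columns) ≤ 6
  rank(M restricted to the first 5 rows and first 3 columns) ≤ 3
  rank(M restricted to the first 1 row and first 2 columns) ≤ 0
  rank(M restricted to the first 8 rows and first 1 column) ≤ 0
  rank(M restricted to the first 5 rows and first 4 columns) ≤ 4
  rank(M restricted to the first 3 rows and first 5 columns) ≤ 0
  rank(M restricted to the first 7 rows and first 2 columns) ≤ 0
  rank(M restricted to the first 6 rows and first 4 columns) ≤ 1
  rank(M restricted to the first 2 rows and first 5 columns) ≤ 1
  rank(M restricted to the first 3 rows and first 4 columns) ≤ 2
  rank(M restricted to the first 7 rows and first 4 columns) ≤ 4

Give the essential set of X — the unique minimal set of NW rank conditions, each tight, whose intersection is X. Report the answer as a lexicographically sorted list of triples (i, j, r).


Propagating the 14 rank bounds to every northwest block:

  R[1]: 0 | 0 | 0 | 0 | 0 | 0 | 1 | 1 | 1
  R[2]: 0 | 0 | 0 | 0 | 0 | 0 | 1 | 2 | 2
  R[3]: 0 | 0 | 0 | 0 | 0 | 1 | 2 | 3 | 3
  R[4]: 0 | 0 | 0 | 0 | 1 | 2 | 3 | 4 | 4
  R[5]: 0 | 0 | 1 | 1 | 2 | 3 | 4 | 5 | 5
  R[6]: 0 | 0 | 1 | 1 | 2 | 3 | 4 | 5 | 6
  R[7]: 0 | 0 | 1 | 2 | 3 | 4 | 5 | 6 | 7
  R[8]: 0 | 1 | 2 | 3 | 4 | 5 | 6 | 7 | 8
  R[9]: 1 | 2 | 3 | 4 | 5 | 6 | 7 | 8 | 9

second differences of R give the permutation w = (7, 8, 6, 5, 3, 9, 4, 2, 1).

6 SE-corners of the 29-cell Rothe diagram give Ess(w):

[(2, 6, 0), (3, 5, 0), (4, 4, 0), (6, 4, 1), (7, 2, 0), (8, 1, 0)]


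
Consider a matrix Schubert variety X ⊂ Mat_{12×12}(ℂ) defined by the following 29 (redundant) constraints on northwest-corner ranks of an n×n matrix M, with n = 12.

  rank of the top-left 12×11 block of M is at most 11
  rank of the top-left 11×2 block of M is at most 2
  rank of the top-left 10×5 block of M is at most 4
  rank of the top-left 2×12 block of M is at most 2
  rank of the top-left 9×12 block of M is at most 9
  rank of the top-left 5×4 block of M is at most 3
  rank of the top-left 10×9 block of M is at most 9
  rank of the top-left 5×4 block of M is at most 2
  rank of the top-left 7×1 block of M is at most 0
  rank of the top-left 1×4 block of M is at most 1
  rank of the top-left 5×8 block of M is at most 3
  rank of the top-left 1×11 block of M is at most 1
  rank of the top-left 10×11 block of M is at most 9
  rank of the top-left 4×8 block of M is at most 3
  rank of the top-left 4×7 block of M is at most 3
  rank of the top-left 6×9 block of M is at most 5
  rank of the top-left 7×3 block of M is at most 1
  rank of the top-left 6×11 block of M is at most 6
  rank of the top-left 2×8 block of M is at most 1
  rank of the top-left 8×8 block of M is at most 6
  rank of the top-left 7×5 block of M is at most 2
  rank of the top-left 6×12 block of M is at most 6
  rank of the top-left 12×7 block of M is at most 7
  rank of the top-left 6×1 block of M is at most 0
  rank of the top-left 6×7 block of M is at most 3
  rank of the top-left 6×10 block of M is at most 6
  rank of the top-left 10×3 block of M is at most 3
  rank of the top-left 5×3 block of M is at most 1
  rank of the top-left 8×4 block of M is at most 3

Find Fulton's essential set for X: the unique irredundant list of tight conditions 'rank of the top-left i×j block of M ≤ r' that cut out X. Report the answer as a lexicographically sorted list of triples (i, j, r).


Recovering R(i,j) via the rank-extension bound from the 29 conditions:

  row 1: 0, 1, 1, 1, 1, 1, 1, 1, 1, 1, 1, 1
  row 2: 0, 1, 1, 1, 1, 1, 1, 1, 2, 2, 2, 2
  row 3: 0, 1, 1, 2, 2, 2, 2, 2, 3, 3, 3, 3
  row 4: 0, 1, 1, 2, 2, 3, 3, 3, 4, 4, 4, 4
  row 5: 0, 1, 1, 2, 2, 3, 3, 3, 4, 5, 5, 5
  row 6: 0, 1, 1, 2, 2, 3, 3, 4, 5, 6, 6, 6
  row 7: 0, 1, 1, 2, 2, 3, 4, 5, 6, 7, 7, 7
  row 8: 1, 2, 2, 3, 3, 4, 5, 6, 7, 8, 8, 8
  row 9: 1, 2, 3, 4, 4, 5, 6, 7, 8, 9, 9, 9
  row 10: 1, 2, 3, 4, 4, 5, 6, 7, 8, 9, 9, 10
  row 11: 1, 2, 3, 4, 5, 6, 7, 8, 9, 10, 10, 11
  row 12: 1, 2, 3, 4, 5, 6, 7, 8, 9, 10, 11, 12

hence w(1..12) = (2, 9, 4, 6, 10, 8, 7, 1, 3, 12, 5, 11).

ℓ(w)=27; the 8 essential cells (i,j,r):

[(2, 8, 1), (5, 8, 3), (6, 7, 3), (7, 1, 0), (7, 3, 1), (7, 5, 2), (10, 5, 4), (10, 11, 9)]


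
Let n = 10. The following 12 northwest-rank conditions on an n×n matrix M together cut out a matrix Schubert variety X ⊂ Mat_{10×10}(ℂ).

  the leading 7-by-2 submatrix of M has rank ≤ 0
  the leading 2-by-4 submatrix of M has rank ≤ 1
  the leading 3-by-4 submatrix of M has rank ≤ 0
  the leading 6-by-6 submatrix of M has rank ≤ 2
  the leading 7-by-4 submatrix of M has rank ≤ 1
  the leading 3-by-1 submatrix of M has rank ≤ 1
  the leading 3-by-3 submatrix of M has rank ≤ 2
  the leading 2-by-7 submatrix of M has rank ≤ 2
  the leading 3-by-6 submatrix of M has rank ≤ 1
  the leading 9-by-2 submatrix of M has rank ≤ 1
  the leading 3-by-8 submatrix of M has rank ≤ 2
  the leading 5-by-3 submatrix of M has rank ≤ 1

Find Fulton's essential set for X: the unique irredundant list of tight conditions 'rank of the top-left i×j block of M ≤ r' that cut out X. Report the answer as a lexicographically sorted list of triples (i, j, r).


Reconstructing r_w from the 12 given conditions:

  i=1: 0, 0, 0, 0, 1, 1, 1, 1, 1, 1
  i=2: 0, 0, 0, 0, 1, 1, 2, 2, 2, 2
  i=3: 0, 0, 0, 0, 1, 1, 2, 2, 3, 3
  i=4: 0, 0, 1, 1, 2, 2, 3, 3, 4, 4
  i=5: 0, 0, 1, 1, 2, 2, 3, 4, 5, 5
  i=6: 0, 0, 1, 1, 2, 2, 3, 4, 5, 6
  i=7: 0, 0, 1, 1, 2, 3, 4, 5, 6, 7
  i=8: 1, 1, 2, 2, 3, 4, 5, 6, 7, 8
  i=9: 1, 1, 2, 3, 4, 5, 6, 7, 8, 9
  i=10: 1, 2, 3, 4, 5, 6, 7, 8, 9, 10

giving w = (5, 7, 9, 3, 8, 10, 6, 1, 4, 2) via Δ²R.

D(w) has 29 cells with 7 SE-corners; essential set:

[(3, 4, 0), (3, 6, 1), (3, 8, 2), (6, 6, 2), (7, 2, 0), (7, 4, 1), (9, 2, 1)]


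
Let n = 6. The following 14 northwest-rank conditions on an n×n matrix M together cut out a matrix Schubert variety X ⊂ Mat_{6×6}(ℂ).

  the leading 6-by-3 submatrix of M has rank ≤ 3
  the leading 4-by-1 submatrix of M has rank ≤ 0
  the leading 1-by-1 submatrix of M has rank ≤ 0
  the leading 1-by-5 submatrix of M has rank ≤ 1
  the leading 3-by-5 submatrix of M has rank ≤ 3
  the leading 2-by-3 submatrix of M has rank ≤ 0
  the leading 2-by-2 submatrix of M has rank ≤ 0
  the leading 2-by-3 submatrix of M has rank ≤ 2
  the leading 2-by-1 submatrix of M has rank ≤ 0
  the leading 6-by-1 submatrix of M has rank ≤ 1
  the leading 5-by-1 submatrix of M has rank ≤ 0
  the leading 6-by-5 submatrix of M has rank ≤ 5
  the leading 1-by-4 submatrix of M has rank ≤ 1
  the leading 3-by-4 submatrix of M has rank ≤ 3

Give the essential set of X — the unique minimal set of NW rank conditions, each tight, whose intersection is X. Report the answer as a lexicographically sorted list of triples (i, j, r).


Rank table r_w(6×6) implied by the 14 constraints:

  0, 0, 0, 1, 1, 1
  0, 0, 0, 1, 2, 2
  0, 1, 1, 2, 3, 3
  0, 1, 2, 3, 4, 4
  0, 1, 2, 3, 4, 5
  1, 2, 3, 4, 5, 6

hence w(1..6) = (4, 5, 2, 3, 6, 1).

D(w) has 9 cells with 2 SE-corners; essential set:

[(2, 3, 0), (5, 1, 0)]


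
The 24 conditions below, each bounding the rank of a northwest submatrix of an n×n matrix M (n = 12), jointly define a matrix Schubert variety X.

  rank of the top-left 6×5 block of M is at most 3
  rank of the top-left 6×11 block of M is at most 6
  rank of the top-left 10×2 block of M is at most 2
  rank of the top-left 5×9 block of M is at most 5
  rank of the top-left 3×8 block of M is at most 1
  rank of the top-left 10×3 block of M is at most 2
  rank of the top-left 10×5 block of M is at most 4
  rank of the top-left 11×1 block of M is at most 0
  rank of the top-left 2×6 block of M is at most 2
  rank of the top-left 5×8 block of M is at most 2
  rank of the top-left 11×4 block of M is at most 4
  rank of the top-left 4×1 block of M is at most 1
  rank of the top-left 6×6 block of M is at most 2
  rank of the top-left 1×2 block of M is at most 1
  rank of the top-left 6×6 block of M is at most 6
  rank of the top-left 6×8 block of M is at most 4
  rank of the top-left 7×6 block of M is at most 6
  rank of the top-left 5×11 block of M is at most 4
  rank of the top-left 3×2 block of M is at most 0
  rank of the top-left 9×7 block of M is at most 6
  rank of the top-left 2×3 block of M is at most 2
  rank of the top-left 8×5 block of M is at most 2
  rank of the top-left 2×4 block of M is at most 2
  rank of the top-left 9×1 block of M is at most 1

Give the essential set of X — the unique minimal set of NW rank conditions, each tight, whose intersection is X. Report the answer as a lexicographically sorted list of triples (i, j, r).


Reconstructing r_w from the 24 given conditions:

  row 1: 0, 0, 1, 1, 1, 1, 1, 1, 1, 1, 1, 1
  row 2: 0, 0, 1, 1, 1, 1, 1, 1, 2, 2, 2, 2
  row 3: 0, 0, 1, 1, 1, 1, 1, 1, 2, 3, 3, 3
  row 4: 0, 1, 2, 2, 2, 2, 2, 2, 3, 4, 4, 4
  row 5: 0, 1, 2, 2, 2, 2, 2, 2, 3, 4, 4, 5
  row 6: 0, 1, 2, 2, 2, 2, 3, 3, 4, 5, 5, 6
  row 7: 0, 1, 2, 2, 2, 3, 4, 4, 5, 6, 6, 7
  row 8: 0, 1, 2, 2, 2, 3, 4, 5, 6, 7, 7, 8
  row 9: 0, 1, 2, 3, 3, 4, 5, 6, 7, 8, 8, 9
  row 10: 0, 1, 2, 3, 4, 5, 6, 7, 8, 9, 9, 10
  row 11: 0, 1, 2, 3, 4, 5, 6, 7, 8, 9, 10, 11
  row 12: 1, 2, 3, 4, 5, 6, 7, 8, 9, 10, 11, 12

so w = (3, 9, 10, 2, 12, 7, 6, 8, 4, 5, 11, 1).

Fulton essential set (7 of the 37 Rothe cells):

[(3, 2, 0), (3, 8, 1), (5, 8, 2), (5, 11, 4), (6, 6, 2), (8, 5, 2), (11, 1, 0)]


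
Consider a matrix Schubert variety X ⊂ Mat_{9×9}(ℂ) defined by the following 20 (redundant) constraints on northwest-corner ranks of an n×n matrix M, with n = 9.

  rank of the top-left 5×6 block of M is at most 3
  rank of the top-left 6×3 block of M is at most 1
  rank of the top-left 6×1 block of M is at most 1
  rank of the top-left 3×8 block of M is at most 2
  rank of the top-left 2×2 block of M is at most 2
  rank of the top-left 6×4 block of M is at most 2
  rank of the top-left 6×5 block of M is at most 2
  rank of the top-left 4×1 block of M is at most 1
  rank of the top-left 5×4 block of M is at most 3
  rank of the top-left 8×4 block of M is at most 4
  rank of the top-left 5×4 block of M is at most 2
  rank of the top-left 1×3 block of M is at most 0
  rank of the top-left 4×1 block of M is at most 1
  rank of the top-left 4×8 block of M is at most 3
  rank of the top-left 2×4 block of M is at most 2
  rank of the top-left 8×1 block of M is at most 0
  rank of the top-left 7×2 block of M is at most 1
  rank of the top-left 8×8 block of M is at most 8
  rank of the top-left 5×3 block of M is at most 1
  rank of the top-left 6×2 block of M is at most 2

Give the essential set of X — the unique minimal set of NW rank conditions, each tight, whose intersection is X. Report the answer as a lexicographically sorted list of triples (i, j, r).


Propagating the 20 rank bounds to every northwest block:

  R[1]: 0  0  0  1  1  1  1  1  1
  R[2]: 0  1  1  2  2  2  2  2  2
  R[3]: 0  1  1  2  2  2  2  2  3
  R[4]: 0  1  1  2  2  3  3  3  4
  R[5]: 0  1  1  2  2  3  4  4  5
  R[6]: 0  1  1  2  2  3  4  5  6
  R[7]: 0  1  2  3  3  4  5  6  7
  R[8]: 0  1  2  3  4  5  6  7  8
  R[9]: 1  2  3  4  5  6  7  8  9

giving w = (4, 2, 9, 6, 7, 8, 3, 5, 1) via Δ²R.

Fulton essential set (5 of the 21 Rothe cells):

[(1, 3, 0), (3, 8, 2), (6, 3, 1), (6, 5, 2), (8, 1, 0)]


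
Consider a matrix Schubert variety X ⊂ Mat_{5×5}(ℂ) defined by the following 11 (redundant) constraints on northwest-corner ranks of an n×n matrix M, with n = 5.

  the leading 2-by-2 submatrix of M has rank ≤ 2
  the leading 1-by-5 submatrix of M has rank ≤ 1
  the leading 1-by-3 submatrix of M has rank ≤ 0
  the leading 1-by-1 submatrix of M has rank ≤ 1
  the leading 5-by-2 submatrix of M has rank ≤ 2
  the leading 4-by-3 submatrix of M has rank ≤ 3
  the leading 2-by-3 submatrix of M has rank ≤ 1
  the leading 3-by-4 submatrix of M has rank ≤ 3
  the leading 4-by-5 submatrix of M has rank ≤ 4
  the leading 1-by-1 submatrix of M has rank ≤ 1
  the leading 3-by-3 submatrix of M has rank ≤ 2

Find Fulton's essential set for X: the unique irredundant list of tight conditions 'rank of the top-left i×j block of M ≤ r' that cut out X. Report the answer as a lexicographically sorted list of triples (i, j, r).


Computing R[i][j] = min implied NW-rank bound (n=5, 11 conditions):

  0, 0, 0, 1, 1
  1, 1, 1, 2, 2
  1, 2, 2, 3, 3
  1, 2, 3, 4, 4
  1, 2, 3, 4, 5

the unique w with this rank table is (4, 1, 2, 3, 5).

Rothe diagram D(w) (3 cells), 1 SE-corner (essential condition):

[(1, 3, 0)]
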